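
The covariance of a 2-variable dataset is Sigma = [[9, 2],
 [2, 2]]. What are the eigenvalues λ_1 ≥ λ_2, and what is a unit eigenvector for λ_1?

Step 1 — characteristic polynomial of 2×2 Sigma:
  det(Sigma - λI) = λ² - trace · λ + det = 0.
  trace = 9 + 2 = 11, det = 9·2 - (2)² = 14.
Step 2 — discriminant:
  Δ = trace² - 4·det = 121 - 56 = 65.
Step 3 — eigenvalues:
  λ = (trace ± √Δ)/2 = (11 ± 8.0623)/2,
  λ_1 = 9.5311,  λ_2 = 1.4689.

Step 4 — unit eigenvector for λ_1: solve (Sigma - λ_1 I)v = 0. First row:
  (9 - 9.5311)·v_x + (2)·v_y = 0, i.e. (-0.5311)·v_x + (2)·v_y = 0,
  so v ∝ (b, λ_1 - a) = (2, 0.5311) = u.
  ||u|| = √((2)² + (0.5311)²) = √(4.2821) ≈ 2.0693,
  v_1 = u/||u|| ≈ (0.9665, 0.2567) (||v_1|| = 1).

λ_1 = 9.5311,  λ_2 = 1.4689;  v_1 ≈ (0.9665, 0.2567)


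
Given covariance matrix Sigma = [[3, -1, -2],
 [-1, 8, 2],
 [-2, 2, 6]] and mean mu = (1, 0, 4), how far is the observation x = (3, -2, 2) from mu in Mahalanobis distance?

Step 1 — centre the observation: (x - mu) = (2, -2, -2).

Step 2 — invert Sigma (cofactor / det for 3×3, or solve directly):
  Sigma^{-1} = [[0.4314, 0.0196, 0.1373],
 [0.0196, 0.1373, -0.0392],
 [0.1373, -0.0392, 0.2255]].

Step 3 — form the quadratic (x - mu)^T · Sigma^{-1} · (x - mu):
  Sigma^{-1} · (x - mu) = (0.549, -0.1569, -0.098).
  (x - mu)^T · [Sigma^{-1} · (x - mu)] = (2)·(0.549) + (-2)·(-0.1569) + (-2)·(-0.098) = 1.6078.

Step 4 — take square root: d = √(1.6078) ≈ 1.268.

d(x, mu) = √(1.6078) ≈ 1.268


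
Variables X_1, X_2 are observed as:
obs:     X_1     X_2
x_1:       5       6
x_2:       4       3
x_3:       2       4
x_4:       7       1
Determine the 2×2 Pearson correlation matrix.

Step 1 — column means:
  mean(X_1) = (5 + 4 + 2 + 7) / 4 = 18/4 = 4.5
  mean(X_2) = (6 + 3 + 4 + 1) / 4 = 14/4 = 3.5

Step 2 — sample variances and covariances s[i,j] = (1/(n-1)) · Σ_k (x_{k,i} - mean_i) · (x_{k,j} - mean_j), with n-1 = 3:
  s[X_1,X_1] = ((0.5)·(0.5) + (-0.5)·(-0.5) + (-2.5)·(-2.5) + (2.5)·(2.5)) / 3 = 13/3 = 4.3333
  s[X_1,X_2] = ((0.5)·(2.5) + (-0.5)·(-0.5) + (-2.5)·(0.5) + (2.5)·(-2.5)) / 3 = -6/3 = -2
  s[X_2,X_2] = ((2.5)·(2.5) + (-0.5)·(-0.5) + (0.5)·(0.5) + (-2.5)·(-2.5)) / 3 = 13/3 = 4.3333
  Sample standard deviations s_i = √(s[i,i]):
  s(X_1) = √(4.3333) = 2.0817
  s(X_2) = √(4.3333) = 2.0817

Step 3 — r_{ij} = s_{ij} / (s_i · s_j):
  r[X_1,X_1] = 1 (diagonal).
  r[X_1,X_2] = -2 / (2.0817 · 2.0817) = -2 / 4.3333 = -0.4615
  r[X_2,X_2] = 1 (diagonal).

R is symmetric with unit diagonal. Assembling:

R = [[1, -0.4615],
 [-0.4615, 1]]


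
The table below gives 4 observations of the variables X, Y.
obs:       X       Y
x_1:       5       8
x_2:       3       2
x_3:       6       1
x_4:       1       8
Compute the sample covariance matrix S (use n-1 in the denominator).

Step 1 — column means:
  mean(X) = (5 + 3 + 6 + 1) / 4 = 15/4 = 3.75
  mean(Y) = (8 + 2 + 1 + 8) / 4 = 19/4 = 4.75

Step 2 — sample covariance S[i,j] = (1/(n-1)) · Σ_k (x_{k,i} - mean_i) · (x_{k,j} - mean_j), with n-1 = 3.
  S[X,X] = ((1.25)·(1.25) + (-0.75)·(-0.75) + (2.25)·(2.25) + (-2.75)·(-2.75)) / 3 = 14.75/3 = 4.9167
  S[X,Y] = ((1.25)·(3.25) + (-0.75)·(-2.75) + (2.25)·(-3.75) + (-2.75)·(3.25)) / 3 = -11.25/3 = -3.75
  S[Y,Y] = ((3.25)·(3.25) + (-2.75)·(-2.75) + (-3.75)·(-3.75) + (3.25)·(3.25)) / 3 = 42.75/3 = 14.25

S is symmetric (S[j,i] = S[i,j]). Assembling:

S = [[4.9167, -3.75],
 [-3.75, 14.25]]


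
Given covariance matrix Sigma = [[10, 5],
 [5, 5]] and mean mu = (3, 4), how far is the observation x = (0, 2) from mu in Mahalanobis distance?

Step 1 — centre the observation: (x - mu) = (-3, -2).

Step 2 — invert Sigma. det(Sigma) = 10·5 - (5)² = 25.
  Sigma^{-1} = (1/det) · [[d, -b], [-b, a]] = [[0.2, -0.2],
 [-0.2, 0.4]].

Step 3 — form the quadratic (x - mu)^T · Sigma^{-1} · (x - mu):
  Sigma^{-1} · (x - mu) = (-0.2, -0.2).
  (x - mu)^T · [Sigma^{-1} · (x - mu)] = (-3)·(-0.2) + (-2)·(-0.2) = 1.

Step 4 — take square root: d = √(1) ≈ 1.

d(x, mu) = √(1) ≈ 1


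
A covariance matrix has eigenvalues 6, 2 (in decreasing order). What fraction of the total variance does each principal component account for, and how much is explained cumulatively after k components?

Step 1 — total variance = trace(Sigma) = Σ λ_i = 6 + 2 = 8.

Step 2 — fraction explained by component i = λ_i / Σ λ:
  PC1: 6/8 = 0.75
  PC2: 2/8 = 0.25

Step 3 — cumulative fraction after k components = (λ_1 + ... + λ_k) / Σ λ:
  k = 1: 6/8 = 0.75
  k = 2: (6 + 2)/8 = 8/8 = 1

Summary (fraction, with percent):

explained: PC1 0.75 (75%), PC2 0.25 (25%);  cumulative: 0.75, 1


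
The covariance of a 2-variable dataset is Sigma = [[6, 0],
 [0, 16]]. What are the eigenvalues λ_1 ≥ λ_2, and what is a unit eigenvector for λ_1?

Step 1 — characteristic polynomial of 2×2 Sigma:
  det(Sigma - λI) = λ² - trace · λ + det = 0.
  trace = 6 + 16 = 22, det = 6·16 - (0)² = 96.
Step 2 — discriminant:
  Δ = trace² - 4·det = 484 - 384 = 100.
Step 3 — eigenvalues:
  λ = (trace ± √Δ)/2 = (22 ± 10)/2,
  λ_1 = 16,  λ_2 = 6.

Step 4 — unit eigenvector for λ_1: Sigma is diagonal, so its eigenvectors are the coordinate axes. λ_1 = 16 is the diagonal entry on the second coordinate axis, hence
  v_1 = (0, 1) (||v_1|| = 1).

λ_1 = 16,  λ_2 = 6;  v_1 ≈ (0, 1)


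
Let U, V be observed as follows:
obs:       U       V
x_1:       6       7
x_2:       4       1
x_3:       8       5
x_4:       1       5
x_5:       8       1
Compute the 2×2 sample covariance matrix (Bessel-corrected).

Step 1 — column means:
  mean(U) = (6 + 4 + 8 + 1 + 8) / 5 = 27/5 = 5.4
  mean(V) = (7 + 1 + 5 + 5 + 1) / 5 = 19/5 = 3.8

Step 2 — sample covariance S[i,j] = (1/(n-1)) · Σ_k (x_{k,i} - mean_i) · (x_{k,j} - mean_j), with n-1 = 4.
  S[U,U] = ((0.6)·(0.6) + (-1.4)·(-1.4) + (2.6)·(2.6) + (-4.4)·(-4.4) + (2.6)·(2.6)) / 4 = 35.2/4 = 8.8
  S[U,V] = ((0.6)·(3.2) + (-1.4)·(-2.8) + (2.6)·(1.2) + (-4.4)·(1.2) + (2.6)·(-2.8)) / 4 = -3.6/4 = -0.9
  S[V,V] = ((3.2)·(3.2) + (-2.8)·(-2.8) + (1.2)·(1.2) + (1.2)·(1.2) + (-2.8)·(-2.8)) / 4 = 28.8/4 = 7.2

S is symmetric (S[j,i] = S[i,j]). Assembling:

S = [[8.8, -0.9],
 [-0.9, 7.2]]


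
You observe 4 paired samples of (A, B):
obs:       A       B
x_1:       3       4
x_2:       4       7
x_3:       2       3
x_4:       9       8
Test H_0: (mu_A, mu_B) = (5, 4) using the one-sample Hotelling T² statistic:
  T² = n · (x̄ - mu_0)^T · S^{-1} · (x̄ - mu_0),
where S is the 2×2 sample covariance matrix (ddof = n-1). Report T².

Step 1 — sample mean vector:
  mean(A) = (3 + 4 + 2 + 9) / 4 = 18/4 = 4.5
  mean(B) = (4 + 7 + 3 + 8) / 4 = 22/4 = 5.5
  x̄ = (4.5, 5.5),  deviation x̄ - mu_0 = (4.5, 5.5) - (5, 4) = (-0.5, 1.5).

Step 2 — sample covariance matrix, S[i,j] = (1/(n-1)) · Σ_k (x_{k,i} - mean_i) · (x_{k,j} - mean_j), divisor n-1 = 3:
  S[A,A] = ((-1.5)·(-1.5) + (-0.5)·(-0.5) + (-2.5)·(-2.5) + (4.5)·(4.5)) / 3 = 29/3 = 9.6667
  S[A,B] = ((-1.5)·(-1.5) + (-0.5)·(1.5) + (-2.5)·(-2.5) + (4.5)·(2.5)) / 3 = 19/3 = 6.3333
  S[B,B] = ((-1.5)·(-1.5) + (1.5)·(1.5) + (-2.5)·(-2.5) + (2.5)·(2.5)) / 3 = 17/3 = 5.6667
  S = [[9.6667, 6.3333],
 [6.3333, 5.6667]].

Step 3 — invert S. det(S) = 9.6667·5.6667 - (6.3333)² = 14.6667.
  S^{-1} = (1/det) · [[d, -b], [-b, a]] = [[0.3864, -0.4318],
 [-0.4318, 0.6591]].

Step 4 — quadratic form (x̄ - mu_0)^T · S^{-1} · (x̄ - mu_0):
  S^{-1} · (x̄ - mu_0) = (-0.8409, 1.2045),
  (x̄ - mu_0)^T · [...] = (-0.5)·(-0.8409) + (1.5)·(1.2045) = 2.2273.

Step 5 — scale by n: T² = 4 · 2.2273 = 8.9091.

T² ≈ 8.9091


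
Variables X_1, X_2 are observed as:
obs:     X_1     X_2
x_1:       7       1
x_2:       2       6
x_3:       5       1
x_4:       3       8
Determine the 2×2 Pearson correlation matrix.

Step 1 — column means:
  mean(X_1) = (7 + 2 + 5 + 3) / 4 = 17/4 = 4.25
  mean(X_2) = (1 + 6 + 1 + 8) / 4 = 16/4 = 4

Step 2 — sample variances and covariances s[i,j] = (1/(n-1)) · Σ_k (x_{k,i} - mean_i) · (x_{k,j} - mean_j), with n-1 = 3:
  s[X_1,X_1] = ((2.75)·(2.75) + (-2.25)·(-2.25) + (0.75)·(0.75) + (-1.25)·(-1.25)) / 3 = 14.75/3 = 4.9167
  s[X_1,X_2] = ((2.75)·(-3) + (-2.25)·(2) + (0.75)·(-3) + (-1.25)·(4)) / 3 = -20/3 = -6.6667
  s[X_2,X_2] = ((-3)·(-3) + (2)·(2) + (-3)·(-3) + (4)·(4)) / 3 = 38/3 = 12.6667
  Sample standard deviations s_i = √(s[i,i]):
  s(X_1) = √(4.9167) = 2.2174
  s(X_2) = √(12.6667) = 3.559

Step 3 — r_{ij} = s_{ij} / (s_i · s_j):
  r[X_1,X_1] = 1 (diagonal).
  r[X_1,X_2] = -6.6667 / (2.2174 · 3.559) = -6.6667 / 7.8916 = -0.8448
  r[X_2,X_2] = 1 (diagonal).

R is symmetric with unit diagonal. Assembling:

R = [[1, -0.8448],
 [-0.8448, 1]]


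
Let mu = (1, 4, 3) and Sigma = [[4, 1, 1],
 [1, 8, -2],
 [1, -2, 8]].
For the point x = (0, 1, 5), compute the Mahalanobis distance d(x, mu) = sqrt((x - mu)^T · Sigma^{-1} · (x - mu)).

Step 1 — centre the observation: (x - mu) = (-1, -3, 2).

Step 2 — invert Sigma (cofactor / det for 3×3, or solve directly):
  Sigma^{-1} = [[0.2727, -0.0455, -0.0455],
 [-0.0455, 0.1409, 0.0409],
 [-0.0455, 0.0409, 0.1409]].

Step 3 — form the quadratic (x - mu)^T · Sigma^{-1} · (x - mu):
  Sigma^{-1} · (x - mu) = (-0.2273, -0.2955, 0.2045).
  (x - mu)^T · [Sigma^{-1} · (x - mu)] = (-1)·(-0.2273) + (-3)·(-0.2955) + (2)·(0.2045) = 1.5227.

Step 4 — take square root: d = √(1.5227) ≈ 1.234.

d(x, mu) = √(1.5227) ≈ 1.234


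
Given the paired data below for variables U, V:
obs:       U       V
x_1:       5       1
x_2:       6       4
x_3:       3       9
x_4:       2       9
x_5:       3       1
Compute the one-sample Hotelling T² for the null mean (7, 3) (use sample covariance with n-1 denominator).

Step 1 — sample mean vector:
  mean(U) = (5 + 6 + 3 + 2 + 3) / 5 = 19/5 = 3.8
  mean(V) = (1 + 4 + 9 + 9 + 1) / 5 = 24/5 = 4.8
  x̄ = (3.8, 4.8),  deviation x̄ - mu_0 = (3.8, 4.8) - (7, 3) = (-3.2, 1.8).

Step 2 — sample covariance matrix, S[i,j] = (1/(n-1)) · Σ_k (x_{k,i} - mean_i) · (x_{k,j} - mean_j), divisor n-1 = 4:
  S[U,U] = ((1.2)·(1.2) + (2.2)·(2.2) + (-0.8)·(-0.8) + (-1.8)·(-1.8) + (-0.8)·(-0.8)) / 4 = 10.8/4 = 2.7
  S[U,V] = ((1.2)·(-3.8) + (2.2)·(-0.8) + (-0.8)·(4.2) + (-1.8)·(4.2) + (-0.8)·(-3.8)) / 4 = -14.2/4 = -3.55
  S[V,V] = ((-3.8)·(-3.8) + (-0.8)·(-0.8) + (4.2)·(4.2) + (4.2)·(4.2) + (-3.8)·(-3.8)) / 4 = 64.8/4 = 16.2
  S = [[2.7, -3.55],
 [-3.55, 16.2]].

Step 3 — invert S. det(S) = 2.7·16.2 - (-3.55)² = 31.1375.
  S^{-1} = (1/det) · [[d, -b], [-b, a]] = [[0.5203, 0.114],
 [0.114, 0.0867]].

Step 4 — quadratic form (x̄ - mu_0)^T · S^{-1} · (x̄ - mu_0):
  S^{-1} · (x̄ - mu_0) = (-1.4597, -0.2088),
  (x̄ - mu_0)^T · [...] = (-3.2)·(-1.4597) + (1.8)·(-0.2088) = 4.2951.

Step 5 — scale by n: T² = 5 · 4.2951 = 21.4757.

T² ≈ 21.4757


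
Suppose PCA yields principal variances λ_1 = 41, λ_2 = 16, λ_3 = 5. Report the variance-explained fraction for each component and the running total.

Step 1 — total variance = trace(Sigma) = Σ λ_i = 41 + 16 + 5 = 62.

Step 2 — fraction explained by component i = λ_i / Σ λ:
  PC1: 41/62 = 0.6613
  PC2: 16/62 = 0.2581
  PC3: 5/62 = 0.0806

Step 3 — cumulative fraction after k components = (λ_1 + ... + λ_k) / Σ λ:
  k = 1: 41/62 = 0.6613
  k = 2: (41 + 16)/62 = 57/62 = 0.9194
  k = 3: (41 + 16 + 5)/62 = 62/62 = 1

Summary (fraction, with percent):

explained: PC1 0.6613 (66.13%), PC2 0.2581 (25.81%), PC3 0.0806 (8.06%);  cumulative: 0.6613, 0.9194, 1


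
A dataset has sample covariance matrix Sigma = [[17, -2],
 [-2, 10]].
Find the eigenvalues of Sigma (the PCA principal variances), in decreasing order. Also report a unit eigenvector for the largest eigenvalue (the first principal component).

Step 1 — characteristic polynomial of 2×2 Sigma:
  det(Sigma - λI) = λ² - trace · λ + det = 0.
  trace = 17 + 10 = 27, det = 17·10 - (-2)² = 166.
Step 2 — discriminant:
  Δ = trace² - 4·det = 729 - 664 = 65.
Step 3 — eigenvalues:
  λ = (trace ± √Δ)/2 = (27 ± 8.0623)/2,
  λ_1 = 17.5311,  λ_2 = 9.4689.

Step 4 — unit eigenvector for λ_1: solve (Sigma - λ_1 I)v = 0. First row:
  (17 - 17.5311)·v_x + (-2)·v_y = 0, i.e. (-0.5311)·v_x + (-2)·v_y = 0,
  so v ∝ (b, λ_1 - a) = (-2, 0.5311); multiply by -1 so the first entry is positive: u = (2, -0.5311).
  ||u|| = √((2)² + (-0.5311)²) = √(4.2821) ≈ 2.0693,
  v_1 = u/||u|| ≈ (0.9665, -0.2567) (||v_1|| = 1).

λ_1 = 17.5311,  λ_2 = 9.4689;  v_1 ≈ (0.9665, -0.2567)


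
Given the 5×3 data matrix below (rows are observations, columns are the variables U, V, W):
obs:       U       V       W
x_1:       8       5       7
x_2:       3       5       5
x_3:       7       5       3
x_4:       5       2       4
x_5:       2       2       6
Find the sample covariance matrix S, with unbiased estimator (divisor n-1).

Step 1 — column means:
  mean(U) = (8 + 3 + 7 + 5 + 2) / 5 = 25/5 = 5
  mean(V) = (5 + 5 + 5 + 2 + 2) / 5 = 19/5 = 3.8
  mean(W) = (7 + 5 + 3 + 4 + 6) / 5 = 25/5 = 5

Step 2 — sample covariance S[i,j] = (1/(n-1)) · Σ_k (x_{k,i} - mean_i) · (x_{k,j} - mean_j), with n-1 = 4.
  S[U,U] = ((3)·(3) + (-2)·(-2) + (2)·(2) + (0)·(0) + (-3)·(-3)) / 4 = 26/4 = 6.5
  S[U,V] = ((3)·(1.2) + (-2)·(1.2) + (2)·(1.2) + (0)·(-1.8) + (-3)·(-1.8)) / 4 = 9/4 = 2.25
  S[U,W] = ((3)·(2) + (-2)·(0) + (2)·(-2) + (0)·(-1) + (-3)·(1)) / 4 = -1/4 = -0.25
  S[V,V] = ((1.2)·(1.2) + (1.2)·(1.2) + (1.2)·(1.2) + (-1.8)·(-1.8) + (-1.8)·(-1.8)) / 4 = 10.8/4 = 2.7
  S[V,W] = ((1.2)·(2) + (1.2)·(0) + (1.2)·(-2) + (-1.8)·(-1) + (-1.8)·(1)) / 4 = 0/4 = 0
  S[W,W] = ((2)·(2) + (0)·(0) + (-2)·(-2) + (-1)·(-1) + (1)·(1)) / 4 = 10/4 = 2.5

S is symmetric (S[j,i] = S[i,j]). Assembling:

S = [[6.5, 2.25, -0.25],
 [2.25, 2.7, 0],
 [-0.25, 0, 2.5]]


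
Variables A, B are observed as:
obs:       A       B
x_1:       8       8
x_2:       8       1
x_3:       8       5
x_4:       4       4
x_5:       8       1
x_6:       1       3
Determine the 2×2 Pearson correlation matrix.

Step 1 — column means:
  mean(A) = (8 + 8 + 8 + 4 + 8 + 1) / 6 = 37/6 = 6.1667
  mean(B) = (8 + 1 + 5 + 4 + 1 + 3) / 6 = 22/6 = 3.6667

Step 2 — sample variances and covariances s[i,j] = (1/(n-1)) · Σ_k (x_{k,i} - mean_i) · (x_{k,j} - mean_j), with n-1 = 5:
  s[A,A] = ((1.8333)·(1.8333) + (1.8333)·(1.8333) + (1.8333)·(1.8333) + (-2.1667)·(-2.1667) + (1.8333)·(1.8333) + (-5.1667)·(-5.1667)) / 5 = 44.8333/5 = 8.9667
  s[A,B] = ((1.8333)·(4.3333) + (1.8333)·(-2.6667) + (1.8333)·(1.3333) + (-2.1667)·(0.3333) + (1.8333)·(-2.6667) + (-5.1667)·(-0.6667)) / 5 = 3.3333/5 = 0.6667
  s[B,B] = ((4.3333)·(4.3333) + (-2.6667)·(-2.6667) + (1.3333)·(1.3333) + (0.3333)·(0.3333) + (-2.6667)·(-2.6667) + (-0.6667)·(-0.6667)) / 5 = 35.3333/5 = 7.0667
  Sample standard deviations s_i = √(s[i,i]):
  s(A) = √(8.9667) = 2.9944
  s(B) = √(7.0667) = 2.6583

Step 3 — r_{ij} = s_{ij} / (s_i · s_j):
  r[A,A] = 1 (diagonal).
  r[A,B] = 0.6667 / (2.9944 · 2.6583) = 0.6667 / 7.9602 = 0.0838
  r[B,B] = 1 (diagonal).

R is symmetric with unit diagonal. Assembling:

R = [[1, 0.0838],
 [0.0838, 1]]


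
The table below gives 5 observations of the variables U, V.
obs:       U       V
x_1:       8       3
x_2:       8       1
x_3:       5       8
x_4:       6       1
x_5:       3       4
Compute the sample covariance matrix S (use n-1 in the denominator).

Step 1 — column means:
  mean(U) = (8 + 8 + 5 + 6 + 3) / 5 = 30/5 = 6
  mean(V) = (3 + 1 + 8 + 1 + 4) / 5 = 17/5 = 3.4

Step 2 — sample covariance S[i,j] = (1/(n-1)) · Σ_k (x_{k,i} - mean_i) · (x_{k,j} - mean_j), with n-1 = 4.
  S[U,U] = ((2)·(2) + (2)·(2) + (-1)·(-1) + (0)·(0) + (-3)·(-3)) / 4 = 18/4 = 4.5
  S[U,V] = ((2)·(-0.4) + (2)·(-2.4) + (-1)·(4.6) + (0)·(-2.4) + (-3)·(0.6)) / 4 = -12/4 = -3
  S[V,V] = ((-0.4)·(-0.4) + (-2.4)·(-2.4) + (4.6)·(4.6) + (-2.4)·(-2.4) + (0.6)·(0.6)) / 4 = 33.2/4 = 8.3

S is symmetric (S[j,i] = S[i,j]). Assembling:

S = [[4.5, -3],
 [-3, 8.3]]


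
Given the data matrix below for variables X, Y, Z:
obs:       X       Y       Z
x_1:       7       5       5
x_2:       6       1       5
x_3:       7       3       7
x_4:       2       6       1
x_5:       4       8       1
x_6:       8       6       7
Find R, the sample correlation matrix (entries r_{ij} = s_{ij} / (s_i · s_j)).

Step 1 — column means:
  mean(X) = (7 + 6 + 7 + 2 + 4 + 8) / 6 = 34/6 = 5.6667
  mean(Y) = (5 + 1 + 3 + 6 + 8 + 6) / 6 = 29/6 = 4.8333
  mean(Z) = (5 + 5 + 7 + 1 + 1 + 7) / 6 = 26/6 = 4.3333

Step 2 — sample variances and covariances s[i,j] = (1/(n-1)) · Σ_k (x_{k,i} - mean_i) · (x_{k,j} - mean_j), with n-1 = 5:
  s[X,X] = ((1.3333)·(1.3333) + (0.3333)·(0.3333) + (1.3333)·(1.3333) + (-3.6667)·(-3.6667) + (-1.6667)·(-1.6667) + (2.3333)·(2.3333)) / 5 = 25.3333/5 = 5.0667
  s[X,Y] = ((1.3333)·(0.1667) + (0.3333)·(-3.8333) + (1.3333)·(-1.8333) + (-3.6667)·(1.1667) + (-1.6667)·(3.1667) + (2.3333)·(1.1667)) / 5 = -10.3333/5 = -2.0667
  s[X,Z] = ((1.3333)·(0.6667) + (0.3333)·(0.6667) + (1.3333)·(2.6667) + (-3.6667)·(-3.3333) + (-1.6667)·(-3.3333) + (2.3333)·(2.6667)) / 5 = 28.6667/5 = 5.7333
  s[Y,Y] = ((0.1667)·(0.1667) + (-3.8333)·(-3.8333) + (-1.8333)·(-1.8333) + (1.1667)·(1.1667) + (3.1667)·(3.1667) + (1.1667)·(1.1667)) / 5 = 30.8333/5 = 6.1667
  s[Y,Z] = ((0.1667)·(0.6667) + (-3.8333)·(0.6667) + (-1.8333)·(2.6667) + (1.1667)·(-3.3333) + (3.1667)·(-3.3333) + (1.1667)·(2.6667)) / 5 = -18.6667/5 = -3.7333
  s[Z,Z] = ((0.6667)·(0.6667) + (0.6667)·(0.6667) + (2.6667)·(2.6667) + (-3.3333)·(-3.3333) + (-3.3333)·(-3.3333) + (2.6667)·(2.6667)) / 5 = 37.3333/5 = 7.4667
  Sample standard deviations s_i = √(s[i,i]):
  s(X) = √(5.0667) = 2.2509
  s(Y) = √(6.1667) = 2.4833
  s(Z) = √(7.4667) = 2.7325

Step 3 — r_{ij} = s_{ij} / (s_i · s_j):
  r[X,X] = 1 (diagonal).
  r[X,Y] = -2.0667 / (2.2509 · 2.4833) = -2.0667 / 5.5897 = -0.3697
  r[X,Z] = 5.7333 / (2.2509 · 2.7325) = 5.7333 / 6.1507 = 0.9321
  r[Y,Y] = 1 (diagonal).
  r[Y,Z] = -3.7333 / (2.4833 · 2.7325) = -3.7333 / 6.7856 = -0.5502
  r[Z,Z] = 1 (diagonal).

R is symmetric with unit diagonal. Assembling:

R = [[1, -0.3697, 0.9321],
 [-0.3697, 1, -0.5502],
 [0.9321, -0.5502, 1]]


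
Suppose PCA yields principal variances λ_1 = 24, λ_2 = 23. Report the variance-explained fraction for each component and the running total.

Step 1 — total variance = trace(Sigma) = Σ λ_i = 24 + 23 = 47.

Step 2 — fraction explained by component i = λ_i / Σ λ:
  PC1: 24/47 = 0.5106
  PC2: 23/47 = 0.4894

Step 3 — cumulative fraction after k components = (λ_1 + ... + λ_k) / Σ λ:
  k = 1: 24/47 = 0.5106
  k = 2: (24 + 23)/47 = 47/47 = 1

Summary (fraction, with percent):

explained: PC1 0.5106 (51.06%), PC2 0.4894 (48.94%);  cumulative: 0.5106, 1


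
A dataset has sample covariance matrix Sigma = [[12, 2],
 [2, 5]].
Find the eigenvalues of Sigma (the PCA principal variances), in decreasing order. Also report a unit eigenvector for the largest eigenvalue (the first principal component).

Step 1 — characteristic polynomial of 2×2 Sigma:
  det(Sigma - λI) = λ² - trace · λ + det = 0.
  trace = 12 + 5 = 17, det = 12·5 - (2)² = 56.
Step 2 — discriminant:
  Δ = trace² - 4·det = 289 - 224 = 65.
Step 3 — eigenvalues:
  λ = (trace ± √Δ)/2 = (17 ± 8.0623)/2,
  λ_1 = 12.5311,  λ_2 = 4.4689.

Step 4 — unit eigenvector for λ_1: solve (Sigma - λ_1 I)v = 0. First row:
  (12 - 12.5311)·v_x + (2)·v_y = 0, i.e. (-0.5311)·v_x + (2)·v_y = 0,
  so v ∝ (b, λ_1 - a) = (2, 0.5311) = u.
  ||u|| = √((2)² + (0.5311)²) = √(4.2821) ≈ 2.0693,
  v_1 = u/||u|| ≈ (0.9665, 0.2567) (||v_1|| = 1).

λ_1 = 12.5311,  λ_2 = 4.4689;  v_1 ≈ (0.9665, 0.2567)


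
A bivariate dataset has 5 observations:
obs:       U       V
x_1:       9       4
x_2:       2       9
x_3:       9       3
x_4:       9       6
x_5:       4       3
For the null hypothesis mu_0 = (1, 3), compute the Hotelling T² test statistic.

Step 1 — sample mean vector:
  mean(U) = (9 + 2 + 9 + 9 + 4) / 5 = 33/5 = 6.6
  mean(V) = (4 + 9 + 3 + 6 + 3) / 5 = 25/5 = 5
  x̄ = (6.6, 5),  deviation x̄ - mu_0 = (6.6, 5) - (1, 3) = (5.6, 2).

Step 2 — sample covariance matrix, S[i,j] = (1/(n-1)) · Σ_k (x_{k,i} - mean_i) · (x_{k,j} - mean_j), divisor n-1 = 4:
  S[U,U] = ((2.4)·(2.4) + (-4.6)·(-4.6) + (2.4)·(2.4) + (2.4)·(2.4) + (-2.6)·(-2.6)) / 4 = 45.2/4 = 11.3
  S[U,V] = ((2.4)·(-1) + (-4.6)·(4) + (2.4)·(-2) + (2.4)·(1) + (-2.6)·(-2)) / 4 = -18/4 = -4.5
  S[V,V] = ((-1)·(-1) + (4)·(4) + (-2)·(-2) + (1)·(1) + (-2)·(-2)) / 4 = 26/4 = 6.5
  S = [[11.3, -4.5],
 [-4.5, 6.5]].

Step 3 — invert S. det(S) = 11.3·6.5 - (-4.5)² = 53.2.
  S^{-1} = (1/det) · [[d, -b], [-b, a]] = [[0.1222, 0.0846],
 [0.0846, 0.2124]].

Step 4 — quadratic form (x̄ - mu_0)^T · S^{-1} · (x̄ - mu_0):
  S^{-1} · (x̄ - mu_0) = (0.8534, 0.8985),
  (x̄ - mu_0)^T · [...] = (5.6)·(0.8534) + (2)·(0.8985) = 6.5759.

Step 5 — scale by n: T² = 5 · 6.5759 = 32.8797.

T² ≈ 32.8797


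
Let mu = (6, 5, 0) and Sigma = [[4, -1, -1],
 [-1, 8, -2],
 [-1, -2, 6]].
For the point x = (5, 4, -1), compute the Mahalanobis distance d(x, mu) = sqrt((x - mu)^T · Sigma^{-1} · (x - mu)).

Step 1 — centre the observation: (x - mu) = (-1, -1, -1).

Step 2 — invert Sigma (cofactor / det for 3×3, or solve directly):
  Sigma^{-1} = [[0.2785, 0.0506, 0.0633],
 [0.0506, 0.1456, 0.057],
 [0.0633, 0.057, 0.1962]].

Step 3 — form the quadratic (x - mu)^T · Sigma^{-1} · (x - mu):
  Sigma^{-1} · (x - mu) = (-0.3924, -0.2532, -0.3165).
  (x - mu)^T · [Sigma^{-1} · (x - mu)] = (-1)·(-0.3924) + (-1)·(-0.2532) + (-1)·(-0.3165) = 0.962.

Step 4 — take square root: d = √(0.962) ≈ 0.9808.

d(x, mu) = √(0.962) ≈ 0.9808


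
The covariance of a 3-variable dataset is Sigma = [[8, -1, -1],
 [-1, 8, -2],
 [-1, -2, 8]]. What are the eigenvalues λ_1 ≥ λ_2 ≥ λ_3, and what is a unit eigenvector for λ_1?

Step 1 — characteristic polynomial p(λ) = det(λI - Sigma) = λ³ - tr·λ² + c_1·λ - det, where tr = trace, c_1 = sum of the principal 2×2 minors, det = det(Sigma):
  tr = 8 + 8 + 8 = 24,
  c_1 = (8·8 - (-1)²) + (8·8 - (-1)²) + (8·8 - (-2)²) = 63 + 63 + 60 = 186,
  det = 8·(8·8 - (-2)²) - (-1)·((-1)·8 - (-2)·(-1)) + (-1)·((-1)·(-2) - 8·(-1)) = 8·(60) - (-1)·(-10) + (-1)·(10) = 460.
  So p(λ) = λ³ - 24λ² + 186λ - 460.
Step 2 — look for an integer root (rational root theorem: any rational root is an integer divisor of 460). Testing λ = 10:
  p(10) = 1000 - 2400 + 1860 - 460 = 0  ✓
  Dividing out (λ - 10): p(λ) = (λ - 10)(λ² - 14λ + 46).
Step 3 — remaining eigenvalues from the quadratic λ² - 14λ + 46 = 0:
  Δ = 14² - 4·46 = 196 - 184 = 12,  λ = (14 ± √12)/2 = (14 ± 3.4641)/2 ≈ 8.7321 or 5.2679.
  Sorted: λ_1 = 10,  λ_2 = 8.7321,  λ_3 = 5.2679  (check: sum = 24 = tr ✓).

Step 4 — unit eigenvector for λ_1 = 10: v spans the null space of (Sigma - λ_1 I), whose rows are
  r_1 = (-2, -1, -1),  r_2 = (-1, -2, -2),  r_3 = (-1, -2, -2).
  v is orthogonal to every row, so take v ∝ r_1 × r_2 = ((-1)·(-2) - (-1)·(-2), (-1)·(-1) - (-2)·(-2), (-2)·(-2) - (-1)·(-1)) = (0, -3, 3).
  Rescale (divide by 3; multiply by -1 so the first nonzero entry is positive): u = (0, 1, -1).
  ||u|| = √((0)² + (1)² + (-1)²) = √(2) ≈ 1.4142,  v_1 = u/||u|| ≈ (0, 0.7071, -0.7071) (||v_1|| = 1).

λ_1 = 10,  λ_2 = 8.7321,  λ_3 = 5.2679;  v_1 ≈ (0, 0.7071, -0.7071)


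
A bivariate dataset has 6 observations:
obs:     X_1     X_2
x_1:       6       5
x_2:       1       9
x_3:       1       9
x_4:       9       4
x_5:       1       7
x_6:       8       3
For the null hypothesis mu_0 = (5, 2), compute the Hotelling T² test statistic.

Step 1 — sample mean vector:
  mean(X_1) = (6 + 1 + 1 + 9 + 1 + 8) / 6 = 26/6 = 4.3333
  mean(X_2) = (5 + 9 + 9 + 4 + 7 + 3) / 6 = 37/6 = 6.1667
  x̄ = (4.3333, 6.1667),  deviation x̄ - mu_0 = (4.3333, 6.1667) - (5, 2) = (-0.6667, 4.1667).

Step 2 — sample covariance matrix, S[i,j] = (1/(n-1)) · Σ_k (x_{k,i} - mean_i) · (x_{k,j} - mean_j), divisor n-1 = 5:
  S[X_1,X_1] = ((1.6667)·(1.6667) + (-3.3333)·(-3.3333) + (-3.3333)·(-3.3333) + (4.6667)·(4.6667) + (-3.3333)·(-3.3333) + (3.6667)·(3.6667)) / 5 = 71.3333/5 = 14.2667
  S[X_1,X_2] = ((1.6667)·(-1.1667) + (-3.3333)·(2.8333) + (-3.3333)·(2.8333) + (4.6667)·(-2.1667) + (-3.3333)·(0.8333) + (3.6667)·(-3.1667)) / 5 = -45.3333/5 = -9.0667
  S[X_2,X_2] = ((-1.1667)·(-1.1667) + (2.8333)·(2.8333) + (2.8333)·(2.8333) + (-2.1667)·(-2.1667) + (0.8333)·(0.8333) + (-3.1667)·(-3.1667)) / 5 = 32.8333/5 = 6.5667
  S = [[14.2667, -9.0667],
 [-9.0667, 6.5667]].

Step 3 — invert S. det(S) = 14.2667·6.5667 - (-9.0667)² = 11.48.
  S^{-1} = (1/det) · [[d, -b], [-b, a]] = [[0.572, 0.7898],
 [0.7898, 1.2427]].

Step 4 — quadratic form (x̄ - mu_0)^T · S^{-1} · (x̄ - mu_0):
  S^{-1} · (x̄ - mu_0) = (2.9094, 4.6516),
  (x̄ - mu_0)^T · [...] = (-0.6667)·(2.9094) + (4.1667)·(4.6516) = 17.4419.

Step 5 — scale by n: T² = 6 · 17.4419 = 104.6516.

T² ≈ 104.6516


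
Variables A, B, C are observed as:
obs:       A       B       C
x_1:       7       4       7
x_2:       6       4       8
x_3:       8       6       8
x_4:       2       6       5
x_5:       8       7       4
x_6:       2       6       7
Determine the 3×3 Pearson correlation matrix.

Step 1 — column means:
  mean(A) = (7 + 6 + 8 + 2 + 8 + 2) / 6 = 33/6 = 5.5
  mean(B) = (4 + 4 + 6 + 6 + 7 + 6) / 6 = 33/6 = 5.5
  mean(C) = (7 + 8 + 8 + 5 + 4 + 7) / 6 = 39/6 = 6.5

Step 2 — sample variances and covariances s[i,j] = (1/(n-1)) · Σ_k (x_{k,i} - mean_i) · (x_{k,j} - mean_j), with n-1 = 5:
  s[A,A] = ((1.5)·(1.5) + (0.5)·(0.5) + (2.5)·(2.5) + (-3.5)·(-3.5) + (2.5)·(2.5) + (-3.5)·(-3.5)) / 5 = 39.5/5 = 7.9
  s[A,B] = ((1.5)·(-1.5) + (0.5)·(-1.5) + (2.5)·(0.5) + (-3.5)·(0.5) + (2.5)·(1.5) + (-3.5)·(0.5)) / 5 = -1.5/5 = -0.3
  s[A,C] = ((1.5)·(0.5) + (0.5)·(1.5) + (2.5)·(1.5) + (-3.5)·(-1.5) + (2.5)·(-2.5) + (-3.5)·(0.5)) / 5 = 2.5/5 = 0.5
  s[B,B] = ((-1.5)·(-1.5) + (-1.5)·(-1.5) + (0.5)·(0.5) + (0.5)·(0.5) + (1.5)·(1.5) + (0.5)·(0.5)) / 5 = 7.5/5 = 1.5
  s[B,C] = ((-1.5)·(0.5) + (-1.5)·(1.5) + (0.5)·(1.5) + (0.5)·(-1.5) + (1.5)·(-2.5) + (0.5)·(0.5)) / 5 = -6.5/5 = -1.3
  s[C,C] = ((0.5)·(0.5) + (1.5)·(1.5) + (1.5)·(1.5) + (-1.5)·(-1.5) + (-2.5)·(-2.5) + (0.5)·(0.5)) / 5 = 13.5/5 = 2.7
  Sample standard deviations s_i = √(s[i,i]):
  s(A) = √(7.9) = 2.8107
  s(B) = √(1.5) = 1.2247
  s(C) = √(2.7) = 1.6432

Step 3 — r_{ij} = s_{ij} / (s_i · s_j):
  r[A,A] = 1 (diagonal).
  r[A,B] = -0.3 / (2.8107 · 1.2247) = -0.3 / 3.4424 = -0.0871
  r[A,C] = 0.5 / (2.8107 · 1.6432) = 0.5 / 4.6184 = 0.1083
  r[B,B] = 1 (diagonal).
  r[B,C] = -1.3 / (1.2247 · 1.6432) = -1.3 / 2.0125 = -0.646
  r[C,C] = 1 (diagonal).

R is symmetric with unit diagonal. Assembling:

R = [[1, -0.0871, 0.1083],
 [-0.0871, 1, -0.646],
 [0.1083, -0.646, 1]]


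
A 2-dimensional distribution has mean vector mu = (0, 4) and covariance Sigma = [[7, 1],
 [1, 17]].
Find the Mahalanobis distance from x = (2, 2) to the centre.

Step 1 — centre the observation: (x - mu) = (2, -2).

Step 2 — invert Sigma. det(Sigma) = 7·17 - (1)² = 118.
  Sigma^{-1} = (1/det) · [[d, -b], [-b, a]] = [[0.1441, -0.0085],
 [-0.0085, 0.0593]].

Step 3 — form the quadratic (x - mu)^T · Sigma^{-1} · (x - mu):
  Sigma^{-1} · (x - mu) = (0.3051, -0.1356).
  (x - mu)^T · [Sigma^{-1} · (x - mu)] = (2)·(0.3051) + (-2)·(-0.1356) = 0.8814.

Step 4 — take square root: d = √(0.8814) ≈ 0.9388.

d(x, mu) = √(0.8814) ≈ 0.9388


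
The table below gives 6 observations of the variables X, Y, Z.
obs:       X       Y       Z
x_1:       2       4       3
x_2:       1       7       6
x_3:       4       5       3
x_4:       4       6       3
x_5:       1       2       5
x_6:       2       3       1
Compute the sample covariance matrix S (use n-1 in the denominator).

Step 1 — column means:
  mean(X) = (2 + 1 + 4 + 4 + 1 + 2) / 6 = 14/6 = 2.3333
  mean(Y) = (4 + 7 + 5 + 6 + 2 + 3) / 6 = 27/6 = 4.5
  mean(Z) = (3 + 6 + 3 + 3 + 5 + 1) / 6 = 21/6 = 3.5

Step 2 — sample covariance S[i,j] = (1/(n-1)) · Σ_k (x_{k,i} - mean_i) · (x_{k,j} - mean_j), with n-1 = 5.
  S[X,X] = ((-0.3333)·(-0.3333) + (-1.3333)·(-1.3333) + (1.6667)·(1.6667) + (1.6667)·(1.6667) + (-1.3333)·(-1.3333) + (-0.3333)·(-0.3333)) / 5 = 9.3333/5 = 1.8667
  S[X,Y] = ((-0.3333)·(-0.5) + (-1.3333)·(2.5) + (1.6667)·(0.5) + (1.6667)·(1.5) + (-1.3333)·(-2.5) + (-0.3333)·(-1.5)) / 5 = 4/5 = 0.8
  S[X,Z] = ((-0.3333)·(-0.5) + (-1.3333)·(2.5) + (1.6667)·(-0.5) + (1.6667)·(-0.5) + (-1.3333)·(1.5) + (-0.3333)·(-2.5)) / 5 = -6/5 = -1.2
  S[Y,Y] = ((-0.5)·(-0.5) + (2.5)·(2.5) + (0.5)·(0.5) + (1.5)·(1.5) + (-2.5)·(-2.5) + (-1.5)·(-1.5)) / 5 = 17.5/5 = 3.5
  S[Y,Z] = ((-0.5)·(-0.5) + (2.5)·(2.5) + (0.5)·(-0.5) + (1.5)·(-0.5) + (-2.5)·(1.5) + (-1.5)·(-2.5)) / 5 = 5.5/5 = 1.1
  S[Z,Z] = ((-0.5)·(-0.5) + (2.5)·(2.5) + (-0.5)·(-0.5) + (-0.5)·(-0.5) + (1.5)·(1.5) + (-2.5)·(-2.5)) / 5 = 15.5/5 = 3.1

S is symmetric (S[j,i] = S[i,j]). Assembling:

S = [[1.8667, 0.8, -1.2],
 [0.8, 3.5, 1.1],
 [-1.2, 1.1, 3.1]]


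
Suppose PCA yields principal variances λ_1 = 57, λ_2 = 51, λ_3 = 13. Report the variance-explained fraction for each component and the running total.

Step 1 — total variance = trace(Sigma) = Σ λ_i = 57 + 51 + 13 = 121.

Step 2 — fraction explained by component i = λ_i / Σ λ:
  PC1: 57/121 = 0.4711
  PC2: 51/121 = 0.4215
  PC3: 13/121 = 0.1074

Step 3 — cumulative fraction after k components = (λ_1 + ... + λ_k) / Σ λ:
  k = 1: 57/121 = 0.4711
  k = 2: (57 + 51)/121 = 108/121 = 0.8926
  k = 3: (57 + 51 + 13)/121 = 121/121 = 1

Summary (fraction, with percent):

explained: PC1 0.4711 (47.11%), PC2 0.4215 (42.15%), PC3 0.1074 (10.74%);  cumulative: 0.4711, 0.8926, 1


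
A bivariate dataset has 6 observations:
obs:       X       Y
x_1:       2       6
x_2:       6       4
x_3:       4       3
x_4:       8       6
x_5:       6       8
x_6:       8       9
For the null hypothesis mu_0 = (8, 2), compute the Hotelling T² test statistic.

Step 1 — sample mean vector:
  mean(X) = (2 + 6 + 4 + 8 + 6 + 8) / 6 = 34/6 = 5.6667
  mean(Y) = (6 + 4 + 3 + 6 + 8 + 9) / 6 = 36/6 = 6
  x̄ = (5.6667, 6),  deviation x̄ - mu_0 = (5.6667, 6) - (8, 2) = (-2.3333, 4).

Step 2 — sample covariance matrix, S[i,j] = (1/(n-1)) · Σ_k (x_{k,i} - mean_i) · (x_{k,j} - mean_j), divisor n-1 = 5:
  S[X,X] = ((-3.6667)·(-3.6667) + (0.3333)·(0.3333) + (-1.6667)·(-1.6667) + (2.3333)·(2.3333) + (0.3333)·(0.3333) + (2.3333)·(2.3333)) / 5 = 27.3333/5 = 5.4667
  S[X,Y] = ((-3.6667)·(0) + (0.3333)·(-2) + (-1.6667)·(-3) + (2.3333)·(0) + (0.3333)·(2) + (2.3333)·(3)) / 5 = 12/5 = 2.4
  S[Y,Y] = ((0)·(0) + (-2)·(-2) + (-3)·(-3) + (0)·(0) + (2)·(2) + (3)·(3)) / 5 = 26/5 = 5.2
  S = [[5.4667, 2.4],
 [2.4, 5.2]].

Step 3 — invert S. det(S) = 5.4667·5.2 - (2.4)² = 22.6667.
  S^{-1} = (1/det) · [[d, -b], [-b, a]] = [[0.2294, -0.1059],
 [-0.1059, 0.2412]].

Step 4 — quadratic form (x̄ - mu_0)^T · S^{-1} · (x̄ - mu_0):
  S^{-1} · (x̄ - mu_0) = (-0.9588, 1.2118),
  (x̄ - mu_0)^T · [...] = (-2.3333)·(-0.9588) + (4)·(1.2118) = 7.0843.

Step 5 — scale by n: T² = 6 · 7.0843 = 42.5059.

T² ≈ 42.5059


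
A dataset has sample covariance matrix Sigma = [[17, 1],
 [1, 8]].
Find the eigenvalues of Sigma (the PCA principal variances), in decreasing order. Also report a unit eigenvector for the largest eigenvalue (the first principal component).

Step 1 — characteristic polynomial of 2×2 Sigma:
  det(Sigma - λI) = λ² - trace · λ + det = 0.
  trace = 17 + 8 = 25, det = 17·8 - (1)² = 135.
Step 2 — discriminant:
  Δ = trace² - 4·det = 625 - 540 = 85.
Step 3 — eigenvalues:
  λ = (trace ± √Δ)/2 = (25 ± 9.2195)/2,
  λ_1 = 17.1098,  λ_2 = 7.8902.

Step 4 — unit eigenvector for λ_1: solve (Sigma - λ_1 I)v = 0. First row:
  (17 - 17.1098)·v_x + (1)·v_y = 0, i.e. (-0.1098)·v_x + (1)·v_y = 0,
  so v ∝ (b, λ_1 - a) = (1, 0.1098) = u.
  ||u|| = √((1)² + (0.1098)²) = √(1.012) ≈ 1.006,
  v_1 = u/||u|| ≈ (0.994, 0.1091) (||v_1|| = 1).

λ_1 = 17.1098,  λ_2 = 7.8902;  v_1 ≈ (0.994, 0.1091)


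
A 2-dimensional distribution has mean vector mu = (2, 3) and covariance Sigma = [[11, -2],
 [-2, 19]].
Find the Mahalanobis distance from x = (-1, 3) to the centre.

Step 1 — centre the observation: (x - mu) = (-3, 0).

Step 2 — invert Sigma. det(Sigma) = 11·19 - (-2)² = 205.
  Sigma^{-1} = (1/det) · [[d, -b], [-b, a]] = [[0.0927, 0.0098],
 [0.0098, 0.0537]].

Step 3 — form the quadratic (x - mu)^T · Sigma^{-1} · (x - mu):
  Sigma^{-1} · (x - mu) = (-0.278, -0.0293).
  (x - mu)^T · [Sigma^{-1} · (x - mu)] = (-3)·(-0.278) + (0)·(-0.0293) = 0.8341.

Step 4 — take square root: d = √(0.8341) ≈ 0.9133.

d(x, mu) = √(0.8341) ≈ 0.9133


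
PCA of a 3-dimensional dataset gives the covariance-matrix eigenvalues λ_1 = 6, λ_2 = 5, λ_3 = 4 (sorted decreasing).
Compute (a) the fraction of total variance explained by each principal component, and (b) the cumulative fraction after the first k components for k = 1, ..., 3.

Step 1 — total variance = trace(Sigma) = Σ λ_i = 6 + 5 + 4 = 15.

Step 2 — fraction explained by component i = λ_i / Σ λ:
  PC1: 6/15 = 0.4
  PC2: 5/15 = 0.3333
  PC3: 4/15 = 0.2667

Step 3 — cumulative fraction after k components = (λ_1 + ... + λ_k) / Σ λ:
  k = 1: 6/15 = 0.4
  k = 2: (6 + 5)/15 = 11/15 = 0.7333
  k = 3: (6 + 5 + 4)/15 = 15/15 = 1

Summary (fraction, with percent):

explained: PC1 0.4 (40%), PC2 0.3333 (33.33%), PC3 0.2667 (26.67%);  cumulative: 0.4, 0.7333, 1


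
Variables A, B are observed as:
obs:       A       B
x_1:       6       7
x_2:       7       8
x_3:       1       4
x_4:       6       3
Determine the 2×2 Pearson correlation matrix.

Step 1 — column means:
  mean(A) = (6 + 7 + 1 + 6) / 4 = 20/4 = 5
  mean(B) = (7 + 8 + 4 + 3) / 4 = 22/4 = 5.5

Step 2 — sample variances and covariances s[i,j] = (1/(n-1)) · Σ_k (x_{k,i} - mean_i) · (x_{k,j} - mean_j), with n-1 = 3:
  s[A,A] = ((1)·(1) + (2)·(2) + (-4)·(-4) + (1)·(1)) / 3 = 22/3 = 7.3333
  s[A,B] = ((1)·(1.5) + (2)·(2.5) + (-4)·(-1.5) + (1)·(-2.5)) / 3 = 10/3 = 3.3333
  s[B,B] = ((1.5)·(1.5) + (2.5)·(2.5) + (-1.5)·(-1.5) + (-2.5)·(-2.5)) / 3 = 17/3 = 5.6667
  Sample standard deviations s_i = √(s[i,i]):
  s(A) = √(7.3333) = 2.708
  s(B) = √(5.6667) = 2.3805

Step 3 — r_{ij} = s_{ij} / (s_i · s_j):
  r[A,A] = 1 (diagonal).
  r[A,B] = 3.3333 / (2.708 · 2.3805) = 3.3333 / 6.4464 = 0.5171
  r[B,B] = 1 (diagonal).

R is symmetric with unit diagonal. Assembling:

R = [[1, 0.5171],
 [0.5171, 1]]


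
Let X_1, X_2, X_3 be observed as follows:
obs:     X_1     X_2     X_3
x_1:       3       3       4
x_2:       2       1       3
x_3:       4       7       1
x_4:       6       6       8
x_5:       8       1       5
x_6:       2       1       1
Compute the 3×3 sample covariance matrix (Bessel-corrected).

Step 1 — column means:
  mean(X_1) = (3 + 2 + 4 + 6 + 8 + 2) / 6 = 25/6 = 4.1667
  mean(X_2) = (3 + 1 + 7 + 6 + 1 + 1) / 6 = 19/6 = 3.1667
  mean(X_3) = (4 + 3 + 1 + 8 + 5 + 1) / 6 = 22/6 = 3.6667

Step 2 — sample covariance S[i,j] = (1/(n-1)) · Σ_k (x_{k,i} - mean_i) · (x_{k,j} - mean_j), with n-1 = 5.
  S[X_1,X_1] = ((-1.1667)·(-1.1667) + (-2.1667)·(-2.1667) + (-0.1667)·(-0.1667) + (1.8333)·(1.8333) + (3.8333)·(3.8333) + (-2.1667)·(-2.1667)) / 5 = 28.8333/5 = 5.7667
  S[X_1,X_2] = ((-1.1667)·(-0.1667) + (-2.1667)·(-2.1667) + (-0.1667)·(3.8333) + (1.8333)·(2.8333) + (3.8333)·(-2.1667) + (-2.1667)·(-2.1667)) / 5 = 5.8333/5 = 1.1667
  S[X_1,X_3] = ((-1.1667)·(0.3333) + (-2.1667)·(-0.6667) + (-0.1667)·(-2.6667) + (1.8333)·(4.3333) + (3.8333)·(1.3333) + (-2.1667)·(-2.6667)) / 5 = 20.3333/5 = 4.0667
  S[X_2,X_2] = ((-0.1667)·(-0.1667) + (-2.1667)·(-2.1667) + (3.8333)·(3.8333) + (2.8333)·(2.8333) + (-2.1667)·(-2.1667) + (-2.1667)·(-2.1667)) / 5 = 36.8333/5 = 7.3667
  S[X_2,X_3] = ((-0.1667)·(0.3333) + (-2.1667)·(-0.6667) + (3.8333)·(-2.6667) + (2.8333)·(4.3333) + (-2.1667)·(1.3333) + (-2.1667)·(-2.6667)) / 5 = 6.3333/5 = 1.2667
  S[X_3,X_3] = ((0.3333)·(0.3333) + (-0.6667)·(-0.6667) + (-2.6667)·(-2.6667) + (4.3333)·(4.3333) + (1.3333)·(1.3333) + (-2.6667)·(-2.6667)) / 5 = 35.3333/5 = 7.0667

S is symmetric (S[j,i] = S[i,j]). Assembling:

S = [[5.7667, 1.1667, 4.0667],
 [1.1667, 7.3667, 1.2667],
 [4.0667, 1.2667, 7.0667]]


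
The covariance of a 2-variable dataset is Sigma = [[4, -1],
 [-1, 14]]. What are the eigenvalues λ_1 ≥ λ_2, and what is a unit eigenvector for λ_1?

Step 1 — characteristic polynomial of 2×2 Sigma:
  det(Sigma - λI) = λ² - trace · λ + det = 0.
  trace = 4 + 14 = 18, det = 4·14 - (-1)² = 55.
Step 2 — discriminant:
  Δ = trace² - 4·det = 324 - 220 = 104.
Step 3 — eigenvalues:
  λ = (trace ± √Δ)/2 = (18 ± 10.198)/2,
  λ_1 = 14.099,  λ_2 = 3.901.

Step 4 — unit eigenvector for λ_1: solve (Sigma - λ_1 I)v = 0. First row:
  (4 - 14.099)·v_x + (-1)·v_y = 0, i.e. (-10.099)·v_x + (-1)·v_y = 0,
  so v ∝ (b, λ_1 - a) = (-1, 10.099); multiply by -1 so the first entry is positive: u = (1, -10.099).
  ||u|| = √((1)² + (-10.099)²) = √(102.9902) ≈ 10.1484,
  v_1 = u/||u|| ≈ (0.0985, -0.9951) (||v_1|| = 1).

λ_1 = 14.099,  λ_2 = 3.901;  v_1 ≈ (0.0985, -0.9951)


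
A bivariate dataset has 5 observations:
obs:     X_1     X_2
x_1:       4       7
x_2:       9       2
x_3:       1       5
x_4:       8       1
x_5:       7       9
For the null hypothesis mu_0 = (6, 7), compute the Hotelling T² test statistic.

Step 1 — sample mean vector:
  mean(X_1) = (4 + 9 + 1 + 8 + 7) / 5 = 29/5 = 5.8
  mean(X_2) = (7 + 2 + 5 + 1 + 9) / 5 = 24/5 = 4.8
  x̄ = (5.8, 4.8),  deviation x̄ - mu_0 = (5.8, 4.8) - (6, 7) = (-0.2, -2.2).

Step 2 — sample covariance matrix, S[i,j] = (1/(n-1)) · Σ_k (x_{k,i} - mean_i) · (x_{k,j} - mean_j), divisor n-1 = 4:
  S[X_1,X_1] = ((-1.8)·(-1.8) + (3.2)·(3.2) + (-4.8)·(-4.8) + (2.2)·(2.2) + (1.2)·(1.2)) / 4 = 42.8/4 = 10.7
  S[X_1,X_2] = ((-1.8)·(2.2) + (3.2)·(-2.8) + (-4.8)·(0.2) + (2.2)·(-3.8) + (1.2)·(4.2)) / 4 = -17.2/4 = -4.3
  S[X_2,X_2] = ((2.2)·(2.2) + (-2.8)·(-2.8) + (0.2)·(0.2) + (-3.8)·(-3.8) + (4.2)·(4.2)) / 4 = 44.8/4 = 11.2
  S = [[10.7, -4.3],
 [-4.3, 11.2]].

Step 3 — invert S. det(S) = 10.7·11.2 - (-4.3)² = 101.35.
  S^{-1} = (1/det) · [[d, -b], [-b, a]] = [[0.1105, 0.0424],
 [0.0424, 0.1056]].

Step 4 — quadratic form (x̄ - mu_0)^T · S^{-1} · (x̄ - mu_0):
  S^{-1} · (x̄ - mu_0) = (-0.1154, -0.2407),
  (x̄ - mu_0)^T · [...] = (-0.2)·(-0.1154) + (-2.2)·(-0.2407) = 0.5527.

Step 5 — scale by n: T² = 5 · 0.5527 = 2.7637.

T² ≈ 2.7637


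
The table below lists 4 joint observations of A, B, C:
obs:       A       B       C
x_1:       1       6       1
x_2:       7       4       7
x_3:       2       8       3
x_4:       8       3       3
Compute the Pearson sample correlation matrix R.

Step 1 — column means:
  mean(A) = (1 + 7 + 2 + 8) / 4 = 18/4 = 4.5
  mean(B) = (6 + 4 + 8 + 3) / 4 = 21/4 = 5.25
  mean(C) = (1 + 7 + 3 + 3) / 4 = 14/4 = 3.5

Step 2 — sample variances and covariances s[i,j] = (1/(n-1)) · Σ_k (x_{k,i} - mean_i) · (x_{k,j} - mean_j), with n-1 = 3:
  s[A,A] = ((-3.5)·(-3.5) + (2.5)·(2.5) + (-2.5)·(-2.5) + (3.5)·(3.5)) / 3 = 37/3 = 12.3333
  s[A,B] = ((-3.5)·(0.75) + (2.5)·(-1.25) + (-2.5)·(2.75) + (3.5)·(-2.25)) / 3 = -20.5/3 = -6.8333
  s[A,C] = ((-3.5)·(-2.5) + (2.5)·(3.5) + (-2.5)·(-0.5) + (3.5)·(-0.5)) / 3 = 17/3 = 5.6667
  s[B,B] = ((0.75)·(0.75) + (-1.25)·(-1.25) + (2.75)·(2.75) + (-2.25)·(-2.25)) / 3 = 14.75/3 = 4.9167
  s[B,C] = ((0.75)·(-2.5) + (-1.25)·(3.5) + (2.75)·(-0.5) + (-2.25)·(-0.5)) / 3 = -6.5/3 = -2.1667
  s[C,C] = ((-2.5)·(-2.5) + (3.5)·(3.5) + (-0.5)·(-0.5) + (-0.5)·(-0.5)) / 3 = 19/3 = 6.3333
  Sample standard deviations s_i = √(s[i,i]):
  s(A) = √(12.3333) = 3.5119
  s(B) = √(4.9167) = 2.2174
  s(C) = √(6.3333) = 2.5166

Step 3 — r_{ij} = s_{ij} / (s_i · s_j):
  r[A,A] = 1 (diagonal).
  r[A,B] = -6.8333 / (3.5119 · 2.2174) = -6.8333 / 7.7871 = -0.8775
  r[A,C] = 5.6667 / (3.5119 · 2.5166) = 5.6667 / 8.838 = 0.6412
  r[B,B] = 1 (diagonal).
  r[B,C] = -2.1667 / (2.2174 · 2.5166) = -2.1667 / 5.5802 = -0.3883
  r[C,C] = 1 (diagonal).

R is symmetric with unit diagonal. Assembling:

R = [[1, -0.8775, 0.6412],
 [-0.8775, 1, -0.3883],
 [0.6412, -0.3883, 1]]
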